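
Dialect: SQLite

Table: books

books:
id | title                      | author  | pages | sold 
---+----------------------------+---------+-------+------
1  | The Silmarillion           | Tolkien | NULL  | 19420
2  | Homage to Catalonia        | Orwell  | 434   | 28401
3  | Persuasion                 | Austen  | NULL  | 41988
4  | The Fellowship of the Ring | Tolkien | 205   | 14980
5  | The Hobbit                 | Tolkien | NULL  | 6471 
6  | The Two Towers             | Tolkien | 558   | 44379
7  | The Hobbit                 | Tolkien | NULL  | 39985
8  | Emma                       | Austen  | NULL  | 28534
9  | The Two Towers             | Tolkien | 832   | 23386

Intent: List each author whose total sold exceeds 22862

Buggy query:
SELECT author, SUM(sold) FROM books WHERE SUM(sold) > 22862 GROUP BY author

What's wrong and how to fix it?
Bug: SUM(sold) is an aggregate, but WHERE filters rows before aggregation

Fix: Move the aggregate condition to a HAVING clause

Corrected query:
SELECT author, SUM(sold) FROM books GROUP BY author HAVING SUM(sold) > 22862

Result:
author  | SUM(sold)
--------+----------
Austen  | 70522    
Orwell  | 28401    
Tolkien | 148621   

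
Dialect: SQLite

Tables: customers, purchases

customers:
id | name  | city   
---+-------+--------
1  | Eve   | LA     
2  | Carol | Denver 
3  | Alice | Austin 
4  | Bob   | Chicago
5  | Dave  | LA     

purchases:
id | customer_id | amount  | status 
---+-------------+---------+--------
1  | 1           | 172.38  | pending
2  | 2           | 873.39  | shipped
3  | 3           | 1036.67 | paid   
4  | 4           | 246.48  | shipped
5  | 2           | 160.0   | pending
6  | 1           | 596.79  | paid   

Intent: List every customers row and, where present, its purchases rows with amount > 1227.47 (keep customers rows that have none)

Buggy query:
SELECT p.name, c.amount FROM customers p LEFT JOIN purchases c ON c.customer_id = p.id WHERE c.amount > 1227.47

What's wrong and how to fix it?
Bug: Filtering c.amount in WHERE discards the NULL rows produced by LEFT JOIN, turning it into an inner join

Fix: Put 'c.amount > 1227.47' in the JOIN's ON clause instead of WHERE

Corrected query:
SELECT p.name, c.amount FROM customers p LEFT JOIN purchases c ON c.customer_id = p.id AND c.amount > 1227.47

Result:
name  | amount
------+-------
Eve   | NULL  
Carol | NULL  
Alice | NULL  
Bob   | NULL  
Dave  | NULL  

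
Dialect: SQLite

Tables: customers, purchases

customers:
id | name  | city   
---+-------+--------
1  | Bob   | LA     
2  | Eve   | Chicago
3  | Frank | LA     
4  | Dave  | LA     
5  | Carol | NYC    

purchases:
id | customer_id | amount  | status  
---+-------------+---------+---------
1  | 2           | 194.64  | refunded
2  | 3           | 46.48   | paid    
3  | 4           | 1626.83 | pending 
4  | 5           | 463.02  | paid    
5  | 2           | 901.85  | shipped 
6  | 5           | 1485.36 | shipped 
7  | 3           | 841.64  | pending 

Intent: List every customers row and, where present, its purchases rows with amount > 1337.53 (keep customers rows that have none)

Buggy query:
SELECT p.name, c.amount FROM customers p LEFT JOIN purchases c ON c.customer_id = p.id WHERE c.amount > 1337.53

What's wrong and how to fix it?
Bug: A WHERE condition on the right-hand table after LEFT JOIN drops unmatched parents

Fix: Put 'c.amount > 1337.53' in the JOIN's ON clause instead of WHERE

Corrected query:
SELECT p.name, c.amount FROM customers p LEFT JOIN purchases c ON c.customer_id = p.id AND c.amount > 1337.53

Result:
name  | amount 
------+--------
Bob   | NULL   
Eve   | NULL   
Frank | NULL   
Dave  | 1626.83
Carol | 1485.36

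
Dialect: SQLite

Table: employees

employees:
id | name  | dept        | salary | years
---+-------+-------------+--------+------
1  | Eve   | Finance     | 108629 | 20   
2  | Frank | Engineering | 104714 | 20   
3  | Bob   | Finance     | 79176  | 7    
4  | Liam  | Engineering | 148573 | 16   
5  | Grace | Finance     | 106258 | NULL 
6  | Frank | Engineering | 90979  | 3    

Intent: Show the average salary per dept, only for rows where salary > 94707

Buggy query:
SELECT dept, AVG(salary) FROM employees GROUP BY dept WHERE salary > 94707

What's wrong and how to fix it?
Bug: Row-level WHERE must come before GROUP BY in the clause order

Fix: Place WHERE between FROM and GROUP BY

Corrected query:
SELECT dept, AVG(salary) FROM employees WHERE salary > 94707 GROUP BY dept

Result:
dept        | AVG(salary)
------------+------------
Engineering | 126643.5   
Finance     | 107443.5   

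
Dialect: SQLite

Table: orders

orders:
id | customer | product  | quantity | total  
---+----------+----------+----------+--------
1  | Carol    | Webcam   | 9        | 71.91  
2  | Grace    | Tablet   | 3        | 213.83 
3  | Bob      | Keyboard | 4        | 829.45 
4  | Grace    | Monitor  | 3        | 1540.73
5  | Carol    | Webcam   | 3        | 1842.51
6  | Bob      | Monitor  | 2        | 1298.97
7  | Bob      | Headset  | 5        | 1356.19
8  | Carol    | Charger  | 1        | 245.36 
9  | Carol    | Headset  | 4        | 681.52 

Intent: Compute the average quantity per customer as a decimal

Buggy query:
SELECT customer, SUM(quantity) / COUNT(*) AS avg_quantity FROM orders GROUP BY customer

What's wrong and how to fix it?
Bug: Both operands are integers, so '/' performs integer division and truncates

Fix: Cast one side to REAL so the division keeps the fractional part

Corrected query:
SELECT customer, SUM(quantity) * 1.0 / COUNT(*) AS avg_quantity FROM orders GROUP BY customer

Result:
customer | avg_quantity
---------+-------------
Bob      | 3.666667    
Carol    | 4.25        
Grace    | 3           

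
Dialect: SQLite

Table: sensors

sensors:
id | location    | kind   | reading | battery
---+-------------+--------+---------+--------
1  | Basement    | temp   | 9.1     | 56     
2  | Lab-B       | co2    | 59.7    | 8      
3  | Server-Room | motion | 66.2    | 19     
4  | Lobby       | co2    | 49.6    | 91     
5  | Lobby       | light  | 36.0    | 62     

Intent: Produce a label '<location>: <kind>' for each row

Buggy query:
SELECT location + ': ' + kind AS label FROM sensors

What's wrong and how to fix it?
Bug: '+' is numeric addition; on text columns SQLite converts them to 0 instead of concatenating

Fix: Use the || operator for string concatenation

Corrected query:
SELECT location || ': ' || kind AS label FROM sensors

Result:
label              
-------------------
Basement: temp     
Lab-B: co2         
Server-Room: motion
Lobby: co2         
Lobby: light       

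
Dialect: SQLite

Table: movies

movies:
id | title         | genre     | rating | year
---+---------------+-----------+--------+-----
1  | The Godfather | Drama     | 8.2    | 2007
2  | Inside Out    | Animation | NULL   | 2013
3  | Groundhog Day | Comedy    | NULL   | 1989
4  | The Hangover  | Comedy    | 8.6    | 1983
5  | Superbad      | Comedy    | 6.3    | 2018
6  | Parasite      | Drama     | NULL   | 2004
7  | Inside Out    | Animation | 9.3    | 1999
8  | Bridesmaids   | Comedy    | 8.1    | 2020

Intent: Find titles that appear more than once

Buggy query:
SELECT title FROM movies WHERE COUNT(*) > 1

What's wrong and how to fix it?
Bug: COUNT(*) is an aggregate and cannot be used in WHERE

Fix: Group first, then use HAVING for the count condition

Corrected query:
SELECT title FROM movies GROUP BY title HAVING COUNT(*) > 1

Result:
title     
----------
Inside Out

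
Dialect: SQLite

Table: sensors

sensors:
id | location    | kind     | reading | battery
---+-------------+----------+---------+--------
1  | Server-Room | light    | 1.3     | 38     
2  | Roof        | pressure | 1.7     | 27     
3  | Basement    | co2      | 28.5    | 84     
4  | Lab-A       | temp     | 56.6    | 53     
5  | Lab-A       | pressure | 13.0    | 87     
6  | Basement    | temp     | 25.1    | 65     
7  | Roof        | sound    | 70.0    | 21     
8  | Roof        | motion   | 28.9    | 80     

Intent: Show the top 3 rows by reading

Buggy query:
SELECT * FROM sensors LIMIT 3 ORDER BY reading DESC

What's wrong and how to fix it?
Bug: LIMIT must come after ORDER BY

Fix: Sort with ORDER BY, then apply LIMIT

Corrected query:
SELECT * FROM sensors ORDER BY reading DESC LIMIT 3

Result:
id | location | kind   | reading | battery
---+----------+--------+---------+--------
7  | Roof     | sound  | 70      | 21     
4  | Lab-A    | temp   | 56.6    | 53     
8  | Roof     | motion | 28.9    | 80     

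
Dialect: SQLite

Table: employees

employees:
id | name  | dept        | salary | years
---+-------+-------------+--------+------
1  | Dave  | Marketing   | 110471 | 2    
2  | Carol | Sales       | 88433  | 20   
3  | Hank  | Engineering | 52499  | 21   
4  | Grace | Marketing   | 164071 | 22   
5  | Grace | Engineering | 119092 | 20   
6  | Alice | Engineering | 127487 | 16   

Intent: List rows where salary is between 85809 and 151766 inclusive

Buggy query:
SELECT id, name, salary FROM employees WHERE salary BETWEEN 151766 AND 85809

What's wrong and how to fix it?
Bug: The bounds are reversed; BETWEEN a AND b requires a <= b to match anything

Fix: Swap the bounds so the smaller value comes first

Corrected query:
SELECT id, name, salary FROM employees WHERE salary BETWEEN 85809 AND 151766

Result:
id | name  | salary
---+-------+-------
1  | Dave  | 110471
2  | Carol | 88433 
5  | Grace | 119092
6  | Alice | 127487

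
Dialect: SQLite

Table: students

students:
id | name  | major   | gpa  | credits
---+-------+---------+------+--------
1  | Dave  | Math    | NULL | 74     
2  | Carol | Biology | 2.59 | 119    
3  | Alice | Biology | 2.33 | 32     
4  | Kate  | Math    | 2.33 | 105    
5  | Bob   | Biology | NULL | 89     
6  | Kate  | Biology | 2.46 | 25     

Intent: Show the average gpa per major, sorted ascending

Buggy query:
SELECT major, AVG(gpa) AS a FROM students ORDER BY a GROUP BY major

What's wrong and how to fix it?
Bug: GROUP BY must precede ORDER BY

Fix: Move ORDER BY to the end, after GROUP BY

Corrected query:
SELECT major, AVG(gpa) AS a FROM students GROUP BY major ORDER BY a

Result:
major   | a   
--------+-----
Math    | 2.33
Biology | 2.46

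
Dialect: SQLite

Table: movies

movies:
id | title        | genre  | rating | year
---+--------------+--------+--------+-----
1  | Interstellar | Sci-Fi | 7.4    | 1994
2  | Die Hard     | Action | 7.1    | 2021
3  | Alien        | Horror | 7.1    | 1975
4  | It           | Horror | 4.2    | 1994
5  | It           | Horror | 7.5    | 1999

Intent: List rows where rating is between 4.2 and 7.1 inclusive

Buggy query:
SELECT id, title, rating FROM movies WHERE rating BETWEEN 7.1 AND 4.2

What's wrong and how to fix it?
Bug: BETWEEN expects the lower bound first; with 7.1 AND 4.2 the range is empty

Fix: Swap the bounds so the smaller value comes first

Corrected query:
SELECT id, title, rating FROM movies WHERE rating BETWEEN 4.2 AND 7.1

Result:
id | title    | rating
---+----------+-------
2  | Die Hard | 7.1   
3  | Alien    | 7.1   
4  | It       | 4.2   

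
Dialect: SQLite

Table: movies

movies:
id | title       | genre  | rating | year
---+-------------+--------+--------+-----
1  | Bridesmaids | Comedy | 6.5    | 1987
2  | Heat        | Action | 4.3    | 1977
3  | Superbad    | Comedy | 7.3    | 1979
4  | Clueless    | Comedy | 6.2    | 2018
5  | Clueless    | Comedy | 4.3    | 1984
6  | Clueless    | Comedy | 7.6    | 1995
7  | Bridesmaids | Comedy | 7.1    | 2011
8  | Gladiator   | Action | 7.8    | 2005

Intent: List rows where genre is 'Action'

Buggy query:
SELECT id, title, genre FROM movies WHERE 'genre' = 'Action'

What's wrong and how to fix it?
Bug: 'genre' in single quotes is a string literal, not the column; the comparison is literal-vs-literal and never true

Fix: Reference the column as genre without single quotes

Corrected query:
SELECT id, title, genre FROM movies WHERE genre = 'Action'

Result:
id | title     | genre 
---+-----------+-------
2  | Heat      | Action
8  | Gladiator | Action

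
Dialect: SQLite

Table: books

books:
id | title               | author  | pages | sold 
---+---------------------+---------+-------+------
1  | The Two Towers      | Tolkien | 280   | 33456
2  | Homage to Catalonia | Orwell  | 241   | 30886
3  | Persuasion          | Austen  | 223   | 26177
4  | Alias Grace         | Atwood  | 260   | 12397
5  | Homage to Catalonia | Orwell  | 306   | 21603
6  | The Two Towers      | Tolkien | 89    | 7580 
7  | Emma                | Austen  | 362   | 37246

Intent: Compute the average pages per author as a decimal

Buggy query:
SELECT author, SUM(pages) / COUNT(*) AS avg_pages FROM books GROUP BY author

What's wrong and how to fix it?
Bug: Both operands are integers, so '/' performs integer division and truncates

Fix: Multiply by 1.0 (or CAST to REAL) to force floating-point division

Corrected query:
SELECT author, SUM(pages) * 1.0 / COUNT(*) AS avg_pages FROM books GROUP BY author

Result:
author  | avg_pages
--------+----------
Atwood  | 260      
Austen  | 292.5    
Orwell  | 273.5    
Tolkien | 184.5    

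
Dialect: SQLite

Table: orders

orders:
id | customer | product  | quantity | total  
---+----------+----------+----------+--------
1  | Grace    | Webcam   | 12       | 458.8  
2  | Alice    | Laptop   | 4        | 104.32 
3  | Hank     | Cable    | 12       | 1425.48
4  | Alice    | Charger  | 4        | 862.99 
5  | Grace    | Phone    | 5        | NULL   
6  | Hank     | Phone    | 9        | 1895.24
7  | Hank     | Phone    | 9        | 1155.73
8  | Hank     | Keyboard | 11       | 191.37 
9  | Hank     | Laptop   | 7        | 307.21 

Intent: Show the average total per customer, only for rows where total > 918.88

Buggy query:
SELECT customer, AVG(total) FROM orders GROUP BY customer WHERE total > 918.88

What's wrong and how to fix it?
Bug: WHERE cannot follow GROUP BY

Fix: Place WHERE between FROM and GROUP BY

Corrected query:
SELECT customer, AVG(total) FROM orders WHERE total > 918.88 GROUP BY customer

Result:
customer | AVG(total)
---------+-----------
Hank     | 1492.15   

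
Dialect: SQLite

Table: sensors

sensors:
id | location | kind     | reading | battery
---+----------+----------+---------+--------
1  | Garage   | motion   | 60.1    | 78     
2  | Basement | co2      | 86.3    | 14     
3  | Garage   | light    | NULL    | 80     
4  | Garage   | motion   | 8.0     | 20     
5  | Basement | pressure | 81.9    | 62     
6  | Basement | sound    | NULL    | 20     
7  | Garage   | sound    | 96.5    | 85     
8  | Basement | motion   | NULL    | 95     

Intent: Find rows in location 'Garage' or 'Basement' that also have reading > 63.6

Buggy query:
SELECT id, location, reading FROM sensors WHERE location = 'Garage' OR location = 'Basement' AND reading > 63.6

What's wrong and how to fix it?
Bug: AND binds tighter than OR, so this parses as location = 'Garage' OR (location = 'Basement' AND reading > 63.6)

Fix: Add parentheses around the OR so the AND applies to both alternatives

Corrected query:
SELECT id, location, reading FROM sensors WHERE (location = 'Garage' OR location = 'Basement') AND reading > 63.6

Result:
id | location | reading
---+----------+--------
2  | Basement | 86.3   
5  | Basement | 81.9   
7  | Garage   | 96.5   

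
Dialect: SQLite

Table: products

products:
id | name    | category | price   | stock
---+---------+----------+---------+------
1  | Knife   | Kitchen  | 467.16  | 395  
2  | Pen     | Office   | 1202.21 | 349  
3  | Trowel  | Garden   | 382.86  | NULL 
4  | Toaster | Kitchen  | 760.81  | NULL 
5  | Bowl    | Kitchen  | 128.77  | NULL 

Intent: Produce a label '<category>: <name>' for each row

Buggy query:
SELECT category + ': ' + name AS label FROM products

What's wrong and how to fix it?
Bug: SQLite uses || for string concatenation; + coerces text to numbers (yielding 0)

Fix: Use the || operator for string concatenation

Corrected query:
SELECT category || ': ' || name AS label FROM products

Result:
label           
----------------
Kitchen: Knife  
Office: Pen     
Garden: Trowel  
Kitchen: Toaster
Kitchen: Bowl   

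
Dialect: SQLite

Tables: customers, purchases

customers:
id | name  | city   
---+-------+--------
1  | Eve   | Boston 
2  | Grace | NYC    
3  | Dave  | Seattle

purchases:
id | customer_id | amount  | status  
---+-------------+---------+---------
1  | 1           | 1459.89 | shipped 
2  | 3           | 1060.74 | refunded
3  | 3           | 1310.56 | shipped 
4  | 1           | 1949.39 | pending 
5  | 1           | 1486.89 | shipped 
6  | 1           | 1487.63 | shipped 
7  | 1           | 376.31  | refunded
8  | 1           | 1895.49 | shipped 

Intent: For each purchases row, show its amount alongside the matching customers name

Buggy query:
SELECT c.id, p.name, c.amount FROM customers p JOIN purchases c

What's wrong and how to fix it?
Bug: JOIN with no ON clause produces a cartesian product; every purchases row pairs with every customers row

Fix: Add ON c.customer_id = p.id to the JOIN

Corrected query:
SELECT c.id, p.name, c.amount FROM customers p JOIN purchases c ON c.customer_id = p.id

Result:
id | name | amount 
---+------+--------
1  | Eve  | 1459.89
2  | Dave | 1060.74
3  | Dave | 1310.56
4  | Eve  | 1949.39
5  | Eve  | 1486.89
6  | Eve  | 1487.63
7  | Eve  | 376.31 
8  | Eve  | 1895.49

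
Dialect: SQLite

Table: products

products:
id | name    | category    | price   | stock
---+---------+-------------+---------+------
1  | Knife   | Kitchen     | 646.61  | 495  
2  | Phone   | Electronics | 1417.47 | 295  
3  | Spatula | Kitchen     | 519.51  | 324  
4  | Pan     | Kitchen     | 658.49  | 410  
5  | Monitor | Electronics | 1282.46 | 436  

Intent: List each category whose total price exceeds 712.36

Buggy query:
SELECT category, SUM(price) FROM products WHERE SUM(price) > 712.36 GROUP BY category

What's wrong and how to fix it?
Bug: Aggregate functions cannot appear in a WHERE clause

Fix: Use HAVING (which filters groups after aggregation) instead of WHERE

Corrected query:
SELECT category, SUM(price) FROM products GROUP BY category HAVING SUM(price) > 712.36

Result:
category    | SUM(price)
------------+-----------
Electronics | 2699.93   
Kitchen     | 1824.61   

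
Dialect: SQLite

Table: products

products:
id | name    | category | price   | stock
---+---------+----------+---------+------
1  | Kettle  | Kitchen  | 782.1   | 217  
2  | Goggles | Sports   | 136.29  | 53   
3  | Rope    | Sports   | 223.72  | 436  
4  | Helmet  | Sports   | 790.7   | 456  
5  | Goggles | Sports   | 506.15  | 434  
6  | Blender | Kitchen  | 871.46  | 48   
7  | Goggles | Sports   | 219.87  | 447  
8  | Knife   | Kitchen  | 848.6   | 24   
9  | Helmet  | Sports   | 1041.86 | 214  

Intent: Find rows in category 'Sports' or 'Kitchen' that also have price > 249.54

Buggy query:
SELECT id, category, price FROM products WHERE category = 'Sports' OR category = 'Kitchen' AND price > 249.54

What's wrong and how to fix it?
Bug: AND binds tighter than OR, so this parses as category = 'Sports' OR (category = 'Kitchen' AND price > 249.54)

Fix: Add parentheses around the OR so the AND applies to both alternatives

Corrected query:
SELECT id, category, price FROM products WHERE (category = 'Sports' OR category = 'Kitchen') AND price > 249.54

Result:
id | category | price  
---+----------+--------
1  | Kitchen  | 782.1  
4  | Sports   | 790.7  
5  | Sports   | 506.15 
6  | Kitchen  | 871.46 
8  | Kitchen  | 848.6  
9  | Sports   | 1041.86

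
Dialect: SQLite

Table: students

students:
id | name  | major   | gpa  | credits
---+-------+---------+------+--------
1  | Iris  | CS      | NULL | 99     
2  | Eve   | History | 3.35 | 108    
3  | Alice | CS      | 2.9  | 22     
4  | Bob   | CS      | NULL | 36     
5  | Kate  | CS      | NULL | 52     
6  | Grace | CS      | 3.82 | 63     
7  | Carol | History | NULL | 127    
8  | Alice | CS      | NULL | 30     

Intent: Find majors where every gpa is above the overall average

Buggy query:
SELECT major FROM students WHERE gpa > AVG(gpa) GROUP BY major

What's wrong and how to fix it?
Bug: WHERE evaluates per row before aggregation, so AVG() is unavailable

Fix: Use a subquery for AVG and a HAVING MIN(...) filter so the condition holds for every row in the group

Corrected query:
SELECT major FROM students GROUP BY major HAVING MIN(gpa) > (SELECT AVG(gpa) FROM students)

Result:
(no rows)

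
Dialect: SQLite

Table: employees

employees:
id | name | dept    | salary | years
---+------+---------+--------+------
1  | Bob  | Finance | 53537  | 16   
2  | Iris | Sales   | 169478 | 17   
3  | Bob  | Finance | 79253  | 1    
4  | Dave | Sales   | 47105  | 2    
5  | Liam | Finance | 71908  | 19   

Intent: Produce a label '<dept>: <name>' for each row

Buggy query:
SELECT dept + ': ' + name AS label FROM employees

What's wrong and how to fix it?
Bug: SQLite uses || for string concatenation; + coerces text to numbers (yielding 0)

Fix: Replace + with || to concatenate text

Corrected query:
SELECT dept || ': ' || name AS label FROM employees

Result:
label        
-------------
Finance: Bob 
Sales: Iris  
Finance: Bob 
Sales: Dave  
Finance: Liam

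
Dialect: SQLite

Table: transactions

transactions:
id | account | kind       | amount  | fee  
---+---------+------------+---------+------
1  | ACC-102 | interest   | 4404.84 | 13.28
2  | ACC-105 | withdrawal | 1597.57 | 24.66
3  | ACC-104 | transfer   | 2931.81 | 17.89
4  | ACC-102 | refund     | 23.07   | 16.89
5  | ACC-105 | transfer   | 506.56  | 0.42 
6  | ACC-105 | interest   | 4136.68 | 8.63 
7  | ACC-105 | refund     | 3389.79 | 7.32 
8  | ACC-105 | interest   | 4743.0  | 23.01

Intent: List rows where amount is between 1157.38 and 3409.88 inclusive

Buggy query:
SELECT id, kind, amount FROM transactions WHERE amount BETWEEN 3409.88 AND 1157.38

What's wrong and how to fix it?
Bug: The bounds are reversed; BETWEEN a AND b requires a <= b to match anything

Fix: Write BETWEEN 1157.38 AND 3409.88

Corrected query:
SELECT id, kind, amount FROM transactions WHERE amount BETWEEN 1157.38 AND 3409.88

Result:
id | kind       | amount 
---+------------+--------
2  | withdrawal | 1597.57
3  | transfer   | 2931.81
7  | refund     | 3389.79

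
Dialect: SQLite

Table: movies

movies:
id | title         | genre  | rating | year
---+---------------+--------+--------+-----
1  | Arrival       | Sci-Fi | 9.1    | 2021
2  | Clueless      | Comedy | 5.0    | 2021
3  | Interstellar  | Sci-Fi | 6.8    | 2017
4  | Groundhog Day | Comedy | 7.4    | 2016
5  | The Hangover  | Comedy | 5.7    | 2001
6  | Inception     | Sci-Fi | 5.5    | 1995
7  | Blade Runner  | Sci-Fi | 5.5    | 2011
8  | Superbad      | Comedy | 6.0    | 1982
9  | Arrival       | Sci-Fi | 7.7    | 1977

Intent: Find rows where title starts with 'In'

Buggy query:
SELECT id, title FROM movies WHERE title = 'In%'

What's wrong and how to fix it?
Bug: '=' compares the literal string including the % character; pattern matching needs LIKE

Fix: Replace '=' with LIKE so 'In%' is treated as a pattern

Corrected query:
SELECT id, title FROM movies WHERE title LIKE 'In%'

Result:
id | title       
---+-------------
3  | Interstellar
6  | Inception   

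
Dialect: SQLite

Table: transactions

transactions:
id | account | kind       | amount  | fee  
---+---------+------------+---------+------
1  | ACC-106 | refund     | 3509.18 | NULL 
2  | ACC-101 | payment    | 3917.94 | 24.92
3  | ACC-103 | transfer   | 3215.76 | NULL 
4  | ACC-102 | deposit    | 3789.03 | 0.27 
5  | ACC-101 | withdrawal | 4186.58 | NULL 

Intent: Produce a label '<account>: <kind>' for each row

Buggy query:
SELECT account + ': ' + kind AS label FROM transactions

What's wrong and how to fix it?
Bug: SQLite uses || for string concatenation; + coerces text to numbers (yielding 0)

Fix: Use the || operator for string concatenation

Corrected query:
SELECT account || ': ' || kind AS label FROM transactions

Result:
label              
-------------------
ACC-106: refund    
ACC-101: payment   
ACC-103: transfer  
ACC-102: deposit   
ACC-101: withdrawal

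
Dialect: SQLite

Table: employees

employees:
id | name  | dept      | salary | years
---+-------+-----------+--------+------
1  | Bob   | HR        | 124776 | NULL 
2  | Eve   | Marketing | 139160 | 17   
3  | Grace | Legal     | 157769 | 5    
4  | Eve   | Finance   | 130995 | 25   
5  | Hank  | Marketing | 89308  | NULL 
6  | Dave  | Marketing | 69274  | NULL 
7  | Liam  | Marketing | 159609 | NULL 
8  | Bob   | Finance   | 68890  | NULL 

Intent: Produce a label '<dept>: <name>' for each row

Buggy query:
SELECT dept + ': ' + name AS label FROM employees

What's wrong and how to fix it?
Bug: '+' is numeric addition; on text columns SQLite converts them to 0 instead of concatenating

Fix: Use the || operator for string concatenation

Corrected query:
SELECT dept || ': ' || name AS label FROM employees

Result:
label          
---------------
HR: Bob        
Marketing: Eve 
Legal: Grace   
Finance: Eve   
Marketing: Hank
Marketing: Dave
Marketing: Liam
Finance: Bob   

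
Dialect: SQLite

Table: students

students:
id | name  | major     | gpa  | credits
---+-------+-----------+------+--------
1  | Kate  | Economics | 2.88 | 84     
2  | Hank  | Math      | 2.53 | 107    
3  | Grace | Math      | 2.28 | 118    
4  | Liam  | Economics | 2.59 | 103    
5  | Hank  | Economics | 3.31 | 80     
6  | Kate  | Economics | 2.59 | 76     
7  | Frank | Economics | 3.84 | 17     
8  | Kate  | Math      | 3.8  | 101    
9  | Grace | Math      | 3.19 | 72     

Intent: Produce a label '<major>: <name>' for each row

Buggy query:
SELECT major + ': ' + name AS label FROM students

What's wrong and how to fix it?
Bug: '+' is numeric addition; on text columns SQLite converts them to 0 instead of concatenating

Fix: Replace + with || to concatenate text

Corrected query:
SELECT major || ': ' || name AS label FROM students

Result:
label           
----------------
Economics: Kate 
Math: Hank      
Math: Grace     
Economics: Liam 
Economics: Hank 
Economics: Kate 
Economics: Frank
Math: Kate      
Math: Grace     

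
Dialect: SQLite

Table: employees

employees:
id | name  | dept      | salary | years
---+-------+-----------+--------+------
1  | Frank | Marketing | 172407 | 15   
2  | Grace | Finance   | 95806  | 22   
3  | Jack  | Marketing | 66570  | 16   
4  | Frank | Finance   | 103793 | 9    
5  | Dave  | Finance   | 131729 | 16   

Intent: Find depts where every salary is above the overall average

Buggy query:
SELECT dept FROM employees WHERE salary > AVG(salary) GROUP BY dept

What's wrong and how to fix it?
Bug: WHERE evaluates per row before aggregation, so AVG() is unavailable

Fix: Compute the overall average in a scalar subquery and compare each group's MIN against it in HAVING

Corrected query:
SELECT dept FROM employees GROUP BY dept HAVING MIN(salary) > (SELECT AVG(salary) FROM employees)

Result:
(no rows)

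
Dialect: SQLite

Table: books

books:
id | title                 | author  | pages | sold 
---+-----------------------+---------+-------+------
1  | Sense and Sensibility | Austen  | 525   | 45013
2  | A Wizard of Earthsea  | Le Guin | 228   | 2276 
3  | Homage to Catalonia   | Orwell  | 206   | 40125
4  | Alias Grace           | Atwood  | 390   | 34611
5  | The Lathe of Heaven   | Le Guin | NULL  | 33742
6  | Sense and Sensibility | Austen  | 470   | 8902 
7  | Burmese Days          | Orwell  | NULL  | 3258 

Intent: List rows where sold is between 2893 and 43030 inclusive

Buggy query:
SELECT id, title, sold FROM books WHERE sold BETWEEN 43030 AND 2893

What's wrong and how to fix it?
Bug: BETWEEN expects the lower bound first; with 43030 AND 2893 the range is empty

Fix: Swap the bounds so the smaller value comes first

Corrected query:
SELECT id, title, sold FROM books WHERE sold BETWEEN 2893 AND 43030

Result:
id | title                 | sold 
---+-----------------------+------
3  | Homage to Catalonia   | 40125
4  | Alias Grace           | 34611
5  | The Lathe of Heaven   | 33742
6  | Sense and Sensibility | 8902 
7  | Burmese Days          | 3258 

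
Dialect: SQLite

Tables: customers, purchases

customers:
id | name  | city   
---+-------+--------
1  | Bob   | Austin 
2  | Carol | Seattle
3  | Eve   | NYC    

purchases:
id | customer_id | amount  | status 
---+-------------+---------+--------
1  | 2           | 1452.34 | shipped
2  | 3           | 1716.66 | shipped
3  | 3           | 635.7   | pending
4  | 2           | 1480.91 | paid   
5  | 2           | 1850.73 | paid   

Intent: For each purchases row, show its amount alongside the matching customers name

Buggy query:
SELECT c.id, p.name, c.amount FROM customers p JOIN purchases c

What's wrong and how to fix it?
Bug: JOIN with no ON clause produces a cartesian product; every purchases row pairs with every customers row

Fix: Add ON c.customer_id = p.id to the JOIN

Corrected query:
SELECT c.id, p.name, c.amount FROM customers p JOIN purchases c ON c.customer_id = p.id

Result:
id | name  | amount 
---+-------+--------
1  | Carol | 1452.34
2  | Eve   | 1716.66
3  | Eve   | 635.7  
4  | Carol | 1480.91
5  | Carol | 1850.73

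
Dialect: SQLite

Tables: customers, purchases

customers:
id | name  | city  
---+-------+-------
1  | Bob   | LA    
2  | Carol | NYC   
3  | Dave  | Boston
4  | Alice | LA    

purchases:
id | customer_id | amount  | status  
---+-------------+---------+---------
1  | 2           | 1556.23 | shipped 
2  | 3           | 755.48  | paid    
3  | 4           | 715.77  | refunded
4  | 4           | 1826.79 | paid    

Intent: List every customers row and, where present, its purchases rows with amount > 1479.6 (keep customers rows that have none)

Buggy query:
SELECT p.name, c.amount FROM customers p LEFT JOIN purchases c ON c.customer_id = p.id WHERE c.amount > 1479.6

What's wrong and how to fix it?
Bug: Filtering c.amount in WHERE discards the NULL rows produced by LEFT JOIN, turning it into an inner join

Fix: Put 'c.amount > 1479.6' in the JOIN's ON clause instead of WHERE

Corrected query:
SELECT p.name, c.amount FROM customers p LEFT JOIN purchases c ON c.customer_id = p.id AND c.amount > 1479.6

Result:
name  | amount 
------+--------
Bob   | NULL   
Carol | 1556.23
Dave  | NULL   
Alice | 1826.79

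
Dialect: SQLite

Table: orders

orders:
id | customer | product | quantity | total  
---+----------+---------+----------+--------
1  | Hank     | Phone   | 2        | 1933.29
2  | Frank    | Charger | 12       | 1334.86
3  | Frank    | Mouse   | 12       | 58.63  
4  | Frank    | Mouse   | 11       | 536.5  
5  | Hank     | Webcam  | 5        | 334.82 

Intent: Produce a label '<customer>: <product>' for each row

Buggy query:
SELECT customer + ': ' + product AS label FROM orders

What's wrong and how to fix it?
Bug: '+' is numeric addition; on text columns SQLite converts them to 0 instead of concatenating

Fix: Replace + with || to concatenate text

Corrected query:
SELECT customer || ': ' || product AS label FROM orders

Result:
label         
--------------
Hank: Phone   
Frank: Charger
Frank: Mouse  
Frank: Mouse  
Hank: Webcam  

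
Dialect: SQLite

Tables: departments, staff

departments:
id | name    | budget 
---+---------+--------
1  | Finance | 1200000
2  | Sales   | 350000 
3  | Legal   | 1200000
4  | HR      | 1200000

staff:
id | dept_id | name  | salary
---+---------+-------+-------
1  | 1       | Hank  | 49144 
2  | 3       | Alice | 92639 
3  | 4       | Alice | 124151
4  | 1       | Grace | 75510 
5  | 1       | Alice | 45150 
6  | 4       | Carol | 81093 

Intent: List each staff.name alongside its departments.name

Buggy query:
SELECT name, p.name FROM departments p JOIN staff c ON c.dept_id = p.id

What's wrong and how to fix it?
Bug: Both tables have a 'name' column; the unqualified reference is ambiguous

Fix: Qualify the column with its table alias (c.name)

Corrected query:
SELECT c.name, p.name FROM departments p JOIN staff c ON c.dept_id = p.id

Result:
name  | name   
------+--------
Hank  | Finance
Alice | Legal  
Alice | HR     
Grace | Finance
Alice | Finance
Carol | HR     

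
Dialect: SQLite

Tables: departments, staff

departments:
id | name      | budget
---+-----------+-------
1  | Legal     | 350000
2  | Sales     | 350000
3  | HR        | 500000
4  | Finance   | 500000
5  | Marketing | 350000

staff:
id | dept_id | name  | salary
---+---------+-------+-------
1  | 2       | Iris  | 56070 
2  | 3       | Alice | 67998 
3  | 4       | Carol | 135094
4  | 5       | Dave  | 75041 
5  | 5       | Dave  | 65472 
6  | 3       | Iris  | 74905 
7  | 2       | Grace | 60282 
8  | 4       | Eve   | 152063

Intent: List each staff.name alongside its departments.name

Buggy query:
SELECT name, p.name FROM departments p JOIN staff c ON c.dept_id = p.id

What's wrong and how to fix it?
Bug: 'name' exists in both joined tables, so the database can't tell which one is meant

Fix: Qualify the column with its table alias (c.name)

Corrected query:
SELECT c.name, p.name FROM departments p JOIN staff c ON c.dept_id = p.id

Result:
name  | name     
------+----------
Iris  | Sales    
Alice | HR       
Carol | Finance  
Dave  | Marketing
Dave  | Marketing
Iris  | HR       
Grace | Sales    
Eve   | Finance  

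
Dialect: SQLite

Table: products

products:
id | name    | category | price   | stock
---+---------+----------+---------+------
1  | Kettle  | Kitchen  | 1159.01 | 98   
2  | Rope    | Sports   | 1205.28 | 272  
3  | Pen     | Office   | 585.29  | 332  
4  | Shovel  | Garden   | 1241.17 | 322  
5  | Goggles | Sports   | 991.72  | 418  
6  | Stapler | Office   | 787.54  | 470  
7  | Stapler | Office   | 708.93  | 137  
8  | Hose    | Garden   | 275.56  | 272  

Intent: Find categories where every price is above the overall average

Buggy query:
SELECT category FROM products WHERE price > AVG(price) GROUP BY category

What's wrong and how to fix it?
Bug: AVG() is an aggregate; it can't sit directly in WHERE

Fix: Use a subquery for AVG and a HAVING MIN(...) filter so the condition holds for every row in the group

Corrected query:
SELECT category FROM products GROUP BY category HAVING MIN(price) > (SELECT AVG(price) FROM products)

Result:
category
--------
Kitchen 
Sports  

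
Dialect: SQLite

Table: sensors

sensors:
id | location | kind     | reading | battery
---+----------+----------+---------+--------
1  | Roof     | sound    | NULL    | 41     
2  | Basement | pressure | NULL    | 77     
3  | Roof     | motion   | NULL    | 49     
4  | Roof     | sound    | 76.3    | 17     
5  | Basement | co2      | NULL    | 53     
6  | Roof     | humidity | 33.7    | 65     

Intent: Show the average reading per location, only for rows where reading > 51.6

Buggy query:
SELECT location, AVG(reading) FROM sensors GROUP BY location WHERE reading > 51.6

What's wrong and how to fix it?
Bug: WHERE cannot follow GROUP BY

Fix: Move the WHERE clause before GROUP BY

Corrected query:
SELECT location, AVG(reading) FROM sensors WHERE reading > 51.6 GROUP BY location

Result:
location | AVG(reading)
---------+-------------
Roof     | 76.3        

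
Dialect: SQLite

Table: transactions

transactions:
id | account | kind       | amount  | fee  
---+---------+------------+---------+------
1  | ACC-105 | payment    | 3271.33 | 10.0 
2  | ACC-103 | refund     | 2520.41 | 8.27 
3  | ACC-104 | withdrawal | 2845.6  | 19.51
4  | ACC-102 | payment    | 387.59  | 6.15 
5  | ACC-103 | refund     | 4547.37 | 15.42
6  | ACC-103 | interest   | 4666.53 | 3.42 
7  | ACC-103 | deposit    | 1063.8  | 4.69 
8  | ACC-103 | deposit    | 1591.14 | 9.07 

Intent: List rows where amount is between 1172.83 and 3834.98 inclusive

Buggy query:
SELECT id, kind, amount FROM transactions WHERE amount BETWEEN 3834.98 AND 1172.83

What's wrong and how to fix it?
Bug: BETWEEN expects the lower bound first; with 3834.98 AND 1172.83 the range is empty

Fix: Write BETWEEN 1172.83 AND 3834.98

Corrected query:
SELECT id, kind, amount FROM transactions WHERE amount BETWEEN 1172.83 AND 3834.98

Result:
id | kind       | amount 
---+------------+--------
1  | payment    | 3271.33
2  | refund     | 2520.41
3  | withdrawal | 2845.6 
8  | deposit    | 1591.14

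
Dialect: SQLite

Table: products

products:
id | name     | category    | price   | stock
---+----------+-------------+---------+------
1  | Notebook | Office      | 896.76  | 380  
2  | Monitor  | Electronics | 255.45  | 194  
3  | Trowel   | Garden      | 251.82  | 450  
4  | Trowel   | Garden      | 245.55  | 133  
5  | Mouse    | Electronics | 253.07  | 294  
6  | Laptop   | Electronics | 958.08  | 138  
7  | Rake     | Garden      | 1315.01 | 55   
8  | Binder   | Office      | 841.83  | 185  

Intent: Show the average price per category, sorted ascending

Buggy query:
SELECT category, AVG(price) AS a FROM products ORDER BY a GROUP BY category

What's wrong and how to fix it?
Bug: GROUP BY must precede ORDER BY

Fix: Reorder: SELECT … FROM … GROUP BY … ORDER BY …

Corrected query:
SELECT category, AVG(price) AS a FROM products GROUP BY category ORDER BY a

Result:
category    | a         
------------+-----------
Electronics | 488.866667
Garden      | 604.126667
Office      | 869.295   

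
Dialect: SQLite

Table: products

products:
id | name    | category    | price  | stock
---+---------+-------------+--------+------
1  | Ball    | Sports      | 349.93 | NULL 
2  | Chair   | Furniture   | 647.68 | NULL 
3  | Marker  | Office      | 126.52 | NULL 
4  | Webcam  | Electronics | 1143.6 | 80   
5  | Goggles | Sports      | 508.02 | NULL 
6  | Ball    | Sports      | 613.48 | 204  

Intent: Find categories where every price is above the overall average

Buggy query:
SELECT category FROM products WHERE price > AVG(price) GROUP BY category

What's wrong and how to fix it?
Bug: WHERE evaluates per row before aggregation, so AVG() is unavailable

Fix: Compute the overall average in a scalar subquery and compare each group's MIN against it in HAVING

Corrected query:
SELECT category FROM products GROUP BY category HAVING MIN(price) > (SELECT AVG(price) FROM products)

Result:
category   
-----------
Electronics
Furniture  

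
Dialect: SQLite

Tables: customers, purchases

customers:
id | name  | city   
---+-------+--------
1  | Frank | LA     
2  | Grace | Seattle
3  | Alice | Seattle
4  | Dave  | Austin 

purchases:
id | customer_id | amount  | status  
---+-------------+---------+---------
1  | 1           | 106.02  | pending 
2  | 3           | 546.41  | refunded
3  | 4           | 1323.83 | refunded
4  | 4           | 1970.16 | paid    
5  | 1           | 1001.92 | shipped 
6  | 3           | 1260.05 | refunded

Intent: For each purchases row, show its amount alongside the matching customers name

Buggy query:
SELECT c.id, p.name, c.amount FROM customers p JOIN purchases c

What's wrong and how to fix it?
Bug: JOIN with no ON clause produces a cartesian product; every purchases row pairs with every customers row

Fix: Specify the join condition linking the foreign key to the parent id

Corrected query:
SELECT c.id, p.name, c.amount FROM customers p JOIN purchases c ON c.customer_id = p.id

Result:
id | name  | amount 
---+-------+--------
1  | Frank | 106.02 
2  | Alice | 546.41 
3  | Dave  | 1323.83
4  | Dave  | 1970.16
5  | Frank | 1001.92
6  | Alice | 1260.05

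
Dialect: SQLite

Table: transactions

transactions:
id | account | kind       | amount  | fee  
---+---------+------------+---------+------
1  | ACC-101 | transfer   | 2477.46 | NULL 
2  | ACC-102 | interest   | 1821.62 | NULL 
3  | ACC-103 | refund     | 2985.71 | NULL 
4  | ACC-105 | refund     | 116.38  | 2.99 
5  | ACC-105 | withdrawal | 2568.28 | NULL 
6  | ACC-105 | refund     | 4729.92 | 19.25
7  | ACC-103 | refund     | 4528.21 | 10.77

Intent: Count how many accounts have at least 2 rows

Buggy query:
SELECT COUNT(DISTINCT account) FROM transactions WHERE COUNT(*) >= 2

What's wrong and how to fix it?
Bug: WHERE filters individual rows, not groups, so a group-level COUNT is invalid there

Fix: Use a subquery that GROUPs and filters with HAVING, then count its rows

Corrected query:
SELECT COUNT(*) FROM (SELECT account FROM transactions GROUP BY account HAVING COUNT(*) >= 2)

Result:
COUNT(*)
--------
2       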